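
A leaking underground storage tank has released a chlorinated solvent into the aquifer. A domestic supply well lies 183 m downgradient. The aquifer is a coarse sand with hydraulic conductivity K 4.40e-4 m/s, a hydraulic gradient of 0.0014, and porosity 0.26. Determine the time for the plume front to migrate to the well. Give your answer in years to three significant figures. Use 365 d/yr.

K = 4.40e-4 m/s × 86400 s/d = 38.02 m/d
Darcy flux q = K·i = 38.02 × 0.0014 = 0.05322 m/d
Average linear velocity = 0.05322 / 0.26 = 0.2047 m/d
t = L / v = 183 / 0.2047 = 894.0 d
   = 894.0 / 365 = 2.45 yr

2.45 years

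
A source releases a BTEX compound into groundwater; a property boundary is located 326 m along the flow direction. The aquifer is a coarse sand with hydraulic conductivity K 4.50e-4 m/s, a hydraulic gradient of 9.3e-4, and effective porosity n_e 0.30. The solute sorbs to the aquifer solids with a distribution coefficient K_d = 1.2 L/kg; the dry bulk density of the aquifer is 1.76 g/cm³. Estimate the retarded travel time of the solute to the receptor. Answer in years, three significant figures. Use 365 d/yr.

K = 4.50e-4 m/s × 86400 s/d = 38.88 m/d
q = Ki = 38.88 × 9.3e-4 = 0.03616 m/d
v_s = q/n_e = 0.03616/0.30 = 0.1205 m/d
Retardation R = 1 + ρ_b·K_d/n = 1 + 1.76×1.2/0.30 = 8.040
Contaminant velocity v_c = v/R = 0.1205/8.040 = 0.01499 m/d
t = L/v_c = 326/0.01499 = 21750 d
   = 21750/365 = 59.6 yr

59.6 years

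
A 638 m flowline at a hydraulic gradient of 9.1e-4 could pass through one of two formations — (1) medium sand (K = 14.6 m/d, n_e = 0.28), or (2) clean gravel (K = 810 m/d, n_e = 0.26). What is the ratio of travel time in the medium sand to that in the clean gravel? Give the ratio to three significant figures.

59.7

Unit 1 (medium sand): v = 14.6×9.1e-4/0.28 = 0.04745 m/d, t = 638/0.04745 = 13450 d
Unit 2 (clean gravel): v = 810×9.1e-4/0.26 = 2.835 m/d, t = 638/2.835 = 225.0 d
t(medium sand) / t(clean gravel) = 13450/225.0 = 59.7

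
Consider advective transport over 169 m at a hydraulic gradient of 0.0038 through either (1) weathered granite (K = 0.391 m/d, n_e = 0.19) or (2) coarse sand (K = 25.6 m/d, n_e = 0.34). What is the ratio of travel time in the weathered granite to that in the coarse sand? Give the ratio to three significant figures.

Unit 1 (weathered granite): v = 0.391×0.0038/0.19 = 0.007820 m/d, t = 169/0.007820 = 21610 d
Unit 2 (coarse sand): v = 25.6×0.0038/0.34 = 0.2861 m/d, t = 169/0.2861 = 590.7 d
t(weathered granite) / t(coarse sand) = 21610/590.7 = 36.6

36.6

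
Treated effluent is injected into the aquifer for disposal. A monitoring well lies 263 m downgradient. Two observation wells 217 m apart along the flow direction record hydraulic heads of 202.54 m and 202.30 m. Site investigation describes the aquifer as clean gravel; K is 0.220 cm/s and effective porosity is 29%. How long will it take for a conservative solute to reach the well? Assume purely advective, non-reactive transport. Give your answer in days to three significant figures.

363 days

Hydraulic gradient i = (202.54 − 202.30) / 217 = 0.24 / 217 = 0.001106
K = 0.220 cm/s × 864 = 190.1 m/d
Specific discharge q = 190.1 × 0.001106 = 0.2102 m/d
v_s = q/n_e = 0.2102/0.29 = 0.7249 m/d
t = L / v = 263 / 0.7249 = 362.8 d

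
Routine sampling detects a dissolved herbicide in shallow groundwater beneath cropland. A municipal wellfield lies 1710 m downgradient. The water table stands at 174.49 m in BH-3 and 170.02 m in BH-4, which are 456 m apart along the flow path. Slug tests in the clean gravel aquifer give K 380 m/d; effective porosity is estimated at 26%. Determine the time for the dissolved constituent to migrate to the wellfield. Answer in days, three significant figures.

119 days

Hydraulic gradient i = (174.49 − 170.02) / 456 = 4.47 / 456 = 0.009803
Darcy flux q = K·i = 380 × 0.009803 = 3.725 m/d
v = Ki/n = 380·0.009803/0.26 = 14.33 m/d
t = L / v = 1710 / 14.33 = 119.4 d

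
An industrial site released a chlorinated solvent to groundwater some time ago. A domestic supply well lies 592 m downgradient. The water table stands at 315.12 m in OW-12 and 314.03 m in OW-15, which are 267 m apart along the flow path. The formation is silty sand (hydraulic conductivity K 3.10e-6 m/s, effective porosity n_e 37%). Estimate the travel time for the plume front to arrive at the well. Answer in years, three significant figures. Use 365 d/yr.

Hydraulic gradient i = (315.12 − 314.03) / 267 = 1.09 / 267 = 0.004082
K = 3.10e-6 m/s × 86400 s/d = 0.2678 m/d
Specific discharge q = 0.2678 × 0.004082 = 0.001093 m/d
v_s = q/n_e = 0.001093/0.37 = 0.002955 m/d
t = L / v = 592 / 0.002955 = 200300 d
   = 200300 / 365 = 549 yr

549 years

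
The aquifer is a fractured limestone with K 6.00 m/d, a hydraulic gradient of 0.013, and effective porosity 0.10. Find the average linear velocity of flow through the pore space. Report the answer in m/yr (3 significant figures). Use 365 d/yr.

Darcy flux q = K·i = 6.00 × 0.013 = 0.07800 m/d
Average linear velocity = 0.07800 / 0.10 = 0.7800 m/d
   = 0.7800 × 365 = 285 m/yr

285 m/yr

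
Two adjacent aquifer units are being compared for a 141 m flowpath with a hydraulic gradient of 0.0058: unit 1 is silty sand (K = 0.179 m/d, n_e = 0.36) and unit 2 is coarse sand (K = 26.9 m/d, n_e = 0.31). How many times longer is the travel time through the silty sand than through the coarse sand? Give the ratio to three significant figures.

Unit 1 (silty sand): v = 0.179×0.0058/0.36 = 0.002884 m/d, t = 141/0.002884 = 48890 d
Unit 2 (coarse sand): v = 26.9×0.0058/0.31 = 0.5033 m/d, t = 141/0.5033 = 280.2 d
t(silty sand) / t(coarse sand) = 48890/280.2 = 175

175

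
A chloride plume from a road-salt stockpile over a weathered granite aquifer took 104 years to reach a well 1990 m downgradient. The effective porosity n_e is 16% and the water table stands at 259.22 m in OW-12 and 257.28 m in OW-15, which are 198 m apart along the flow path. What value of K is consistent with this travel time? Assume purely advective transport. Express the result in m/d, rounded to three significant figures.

Hydraulic gradient i = (259.22 − 257.28) / 198 = 1.94 / 198 = 0.009798
t = 104 years = 37960 d
v = L / t = 1990 / 37960 = 0.05242 m/d
K = v · n / i = 0.05242 × 0.16 / 0.009798 = 0.856 m/d

0.856 m/d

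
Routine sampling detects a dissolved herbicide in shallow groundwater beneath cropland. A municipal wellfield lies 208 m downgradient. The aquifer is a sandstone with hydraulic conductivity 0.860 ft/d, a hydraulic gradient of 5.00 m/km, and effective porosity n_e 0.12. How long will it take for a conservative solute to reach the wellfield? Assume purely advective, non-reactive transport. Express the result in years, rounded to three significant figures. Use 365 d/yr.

52.2 years

K = 0.860 ft/d × 0.3048 = 0.2621 m/d
q = Ki = 0.2621 × 0.0050 = 0.001311 m/d
v = Ki/n = 0.2621·0.0050/0.12 = 0.01092 m/d
t = L / v = 208 / 0.01092 = 19040 d
   = 19040 / 365 = 52.2 yr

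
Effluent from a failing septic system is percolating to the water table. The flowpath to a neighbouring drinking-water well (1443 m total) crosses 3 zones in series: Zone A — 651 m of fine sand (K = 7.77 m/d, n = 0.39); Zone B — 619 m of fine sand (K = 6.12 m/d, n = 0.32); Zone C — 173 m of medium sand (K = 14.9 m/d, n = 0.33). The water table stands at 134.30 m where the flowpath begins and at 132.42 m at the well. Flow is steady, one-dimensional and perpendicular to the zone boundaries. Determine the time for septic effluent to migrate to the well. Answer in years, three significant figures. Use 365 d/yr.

Total head drop ΔH = 134.30 − 132.42 = 1.88 m
Steady 1-D flow in series ⇒ the Darcy flux q is identical in every zone and the zone head losses add (resistances L/K in series).
Σ(L/K) = 651/7.77 + 619/6.12 + 173/14.9 = 83.78 + 101.1 + 11.61 = 196.5 d
q = ΔH / Σ(L/K) = 1.88 / 196.5 = 0.009566 m/d (same in every zone)
Zone A: v = q/n = 0.009566/0.39 = 0.02453 m/d → t_A = 651/0.02453 = 26540 d
Zone B: v = q/n = 0.009566/0.32 = 0.02989 m/d → t_B = 619/0.02989 = 20710 d
Zone C: v = q/n = 0.009566/0.33 = 0.02899 m/d → t_C = 173/0.02899 = 5968 d
Total t = 26540 + 20710 + 5968 = 53220 d
   = 53220 / 365 = 146 yr

146 years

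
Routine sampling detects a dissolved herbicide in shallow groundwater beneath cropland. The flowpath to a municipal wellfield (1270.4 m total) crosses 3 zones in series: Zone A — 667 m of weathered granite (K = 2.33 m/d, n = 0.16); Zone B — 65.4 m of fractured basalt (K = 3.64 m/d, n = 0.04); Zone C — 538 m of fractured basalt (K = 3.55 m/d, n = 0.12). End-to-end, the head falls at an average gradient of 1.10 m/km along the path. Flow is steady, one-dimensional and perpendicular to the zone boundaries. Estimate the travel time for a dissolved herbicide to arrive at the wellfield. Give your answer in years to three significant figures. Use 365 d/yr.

Steady 1-D flow in series ⇒ the Darcy flux q is identical in every zone and the zone head losses add (resistances L/K in series).
Σ(L/K) = 667/2.33 + 65.4/3.64 + 538/3.55 = 286.3 + 17.97 + 151.5 = 455.8 d
K_eq = L_total / Σ(L/K) = 1270.4 / 455.8 = 2.787 m/d
q = K_eq · i = 2.787 × 0.0011 = 0.003066 m/d (same in every zone)
Zone A: v = q/n = 0.003066/0.16 = 0.01916 m/d → t_A = 667/0.01916 = 34810 d
Zone B: v = q/n = 0.003066/0.04 = 0.07665 m/d → t_B = 65.4/0.07665 = 853.2 d
Zone C: v = q/n = 0.003066/0.12 = 0.02555 m/d → t_C = 538/0.02555 = 21060 d
Total t = 34810 + 853.2 + 21060 = 56720 d
   = 56720 / 365 = 155 yr

155 years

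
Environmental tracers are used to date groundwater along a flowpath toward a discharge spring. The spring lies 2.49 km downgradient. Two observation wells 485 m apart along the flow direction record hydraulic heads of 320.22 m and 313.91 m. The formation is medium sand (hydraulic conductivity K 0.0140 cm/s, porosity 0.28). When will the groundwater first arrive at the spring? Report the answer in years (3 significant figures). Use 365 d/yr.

Hydraulic gradient i = (320.22 − 313.91) / 485 = 6.31 / 485 = 0.01301
K = 0.0140 cm/s × 864 = 12.10 m/d
Specific discharge q = 12.10 × 0.01301 = 0.1574 m/d
Seepage velocity v = q / n = 0.1574 / 0.28 = 0.5620 m/d
L = 2.49 km = 2490 m
t = L / v = 2490 / 0.5620 = 4430 d
   = 4430 / 365 = 12.1 yr

12.1 years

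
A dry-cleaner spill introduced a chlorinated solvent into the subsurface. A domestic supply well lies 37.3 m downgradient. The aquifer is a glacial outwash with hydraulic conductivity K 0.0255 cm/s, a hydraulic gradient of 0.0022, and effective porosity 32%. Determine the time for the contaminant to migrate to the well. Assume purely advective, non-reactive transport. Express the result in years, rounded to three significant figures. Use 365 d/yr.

K = 0.0255 cm/s × 864 = 22.03 m/d
Specific discharge q = 22.03 × 0.0022 = 0.04847 m/d
Average linear velocity = 0.04847 / 0.32 = 0.1515 m/d
t = L / v = 37.3 / 0.1515 = 246.3 d
   = 246.3 / 365 = 0.675 yr

0.675 years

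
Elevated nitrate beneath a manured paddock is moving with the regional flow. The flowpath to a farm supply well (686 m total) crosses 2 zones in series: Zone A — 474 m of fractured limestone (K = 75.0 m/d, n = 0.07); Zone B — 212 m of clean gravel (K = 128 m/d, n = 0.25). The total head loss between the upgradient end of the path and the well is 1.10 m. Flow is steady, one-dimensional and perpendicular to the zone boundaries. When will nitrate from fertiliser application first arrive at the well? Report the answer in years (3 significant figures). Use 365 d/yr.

1.71 years

Steady 1-D flow in series ⇒ the Darcy flux q is identical in every zone and the zone head losses add (resistances L/K in series).
Σ(L/K) = 474/75.0 + 212/128 = 6.320 + 1.656 = 7.976 d
q = ΔH / Σ(L/K) = 1.10 / 7.976 = 0.1379 m/d (same in every zone)
Zone A: v = q/n = 0.1379/0.07 = 1.970 m/d → t_A = 474/1.970 = 240.6 d
Zone B: v = q/n = 0.1379/0.25 = 0.5516 m/d → t_B = 212/0.5516 = 384.3 d
Total t = 240.6 + 384.3 = 624.9 d
   = 624.9 / 365 = 1.71 yr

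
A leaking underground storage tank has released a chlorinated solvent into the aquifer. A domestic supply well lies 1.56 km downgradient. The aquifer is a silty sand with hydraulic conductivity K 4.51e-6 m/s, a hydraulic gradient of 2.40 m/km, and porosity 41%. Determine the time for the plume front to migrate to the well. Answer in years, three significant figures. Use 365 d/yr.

1870 years

K = 4.51e-6 m/s × 86400 s/d = 0.3897 m/d
Darcy flux q = K·i = 0.3897 × 0.0024 = 9.352e-4 m/d
v = Ki/n = 0.3897·0.0024/0.41 = 0.002281 m/d
L = 1.56 km = 1560 m
t = L / v = 1560 / 0.002281 = 683900 d
   = 683900 / 365 = 1870 yr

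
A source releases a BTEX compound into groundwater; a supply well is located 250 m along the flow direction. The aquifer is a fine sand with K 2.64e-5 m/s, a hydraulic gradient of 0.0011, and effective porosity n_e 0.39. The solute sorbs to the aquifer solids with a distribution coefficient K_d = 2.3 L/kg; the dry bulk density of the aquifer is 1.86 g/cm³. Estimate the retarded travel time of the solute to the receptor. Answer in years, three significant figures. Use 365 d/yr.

1270 years

K = 2.64e-5 m/s × 86400 s/d = 2.281 m/d
Darcy flux q = K·i = 2.281 × 0.0011 = 0.002509 m/d
v_s = q/n_e = 0.002509/0.39 = 0.006433 m/d
Retardation R = 1 + ρ_b·K_d/n = 1 + 1.86×2.3/0.39 = 11.97
Contaminant velocity v_c = v/R = 0.006433/11.97 = 5.375e-4 m/d
t = L/v_c = 250/5.375e-4 = 465100 d
   = 465100/365 = 1270 yr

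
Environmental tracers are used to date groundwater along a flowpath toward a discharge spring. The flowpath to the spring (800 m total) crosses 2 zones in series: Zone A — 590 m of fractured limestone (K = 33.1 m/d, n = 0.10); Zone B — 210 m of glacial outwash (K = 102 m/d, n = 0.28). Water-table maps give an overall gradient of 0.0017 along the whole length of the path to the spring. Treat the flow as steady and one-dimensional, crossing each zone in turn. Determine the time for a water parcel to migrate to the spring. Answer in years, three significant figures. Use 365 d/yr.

For zones in series the flux q is common to all zones; the equivalent conductivity is the harmonic (thickness-weighted) mean, K_eq = L_total / Σ(L_j/K_j).
Σ(L/K) = 590/33.1 + 210/102 = 17.82 + 2.059 = 19.88 d
K_eq = L_total / Σ(L/K) = 800 / 19.88 = 40.23 m/d
q = K_eq · i = 40.23 × 0.0017 = 0.06840 m/d (same in every zone)
Zone A: v = q/n = 0.06840/0.10 = 0.6840 m/d → t_A = 590/0.6840 = 862.6 d
Zone B: v = q/n = 0.06840/0.28 = 0.2443 m/d → t_B = 210/0.2443 = 859.7 d
Total t = 862.6 + 859.7 = 1722 d
   = 1722 / 365 = 4.72 yr

4.72 years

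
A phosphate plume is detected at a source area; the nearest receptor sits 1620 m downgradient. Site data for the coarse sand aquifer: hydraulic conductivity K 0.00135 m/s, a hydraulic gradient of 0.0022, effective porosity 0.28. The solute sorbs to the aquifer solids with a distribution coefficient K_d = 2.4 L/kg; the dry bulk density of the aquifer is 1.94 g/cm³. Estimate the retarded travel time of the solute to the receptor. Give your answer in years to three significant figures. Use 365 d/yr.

85.4 years

K = 0.00135 m/s × 86400 s/d = 116.6 m/d
q = Ki = 116.6 × 0.0022 = 0.2566 m/d
Seepage velocity v = q / n = 0.2566 / 0.28 = 0.9165 m/d
Retardation R = 1 + ρ_b·K_d/n = 1 + 1.94×2.4/0.28 = 17.63
Contaminant velocity v_c = v/R = 0.9165/17.63 = 0.05199 m/d
t = L/v_c = 1620/0.05199 = 31160 d
   = 31160/365 = 85.4 yr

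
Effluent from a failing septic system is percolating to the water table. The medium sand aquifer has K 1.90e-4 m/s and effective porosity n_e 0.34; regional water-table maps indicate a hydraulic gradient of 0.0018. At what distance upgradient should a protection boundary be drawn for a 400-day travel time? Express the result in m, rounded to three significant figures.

34.8 m

K = 1.90e-4 m/s × 86400 s/d = 16.42 m/d
q = Ki = 16.42 × 0.0018 = 0.02955 m/d
Average linear velocity = 0.02955 / 0.34 = 0.08691 m/d
L = v × T = 0.08691 × 400 = 34.76 m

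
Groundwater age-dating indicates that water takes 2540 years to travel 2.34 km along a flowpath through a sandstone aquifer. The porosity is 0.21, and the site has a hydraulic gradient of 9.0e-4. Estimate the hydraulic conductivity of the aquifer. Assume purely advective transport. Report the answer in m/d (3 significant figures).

t = 2540 years = 927100 d
L = 2.34 km = 2340 m
v = L / t = 2340 / 927100 = 0.002524 m/d
K = v · n / i = 0.002524 × 0.21 / 9.0e-4 = 0.589 m/d

0.589 m/d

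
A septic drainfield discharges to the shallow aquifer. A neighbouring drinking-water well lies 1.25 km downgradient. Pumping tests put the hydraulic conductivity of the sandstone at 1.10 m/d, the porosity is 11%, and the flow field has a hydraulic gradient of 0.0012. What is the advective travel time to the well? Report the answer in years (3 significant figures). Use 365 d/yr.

Specific discharge q = 1.10 × 0.0012 = 0.001320 m/d
v = Ki/n = 1.10·0.0012/0.11 = 0.01200 m/d
L = 1.25 km = 1250 m
t = L / v = 1250 / 0.01200 = 104200 d
   = 104200 / 365 = 285 yr

285 years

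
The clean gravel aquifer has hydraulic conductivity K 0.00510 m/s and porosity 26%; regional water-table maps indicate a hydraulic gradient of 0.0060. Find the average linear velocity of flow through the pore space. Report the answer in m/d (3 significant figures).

K = 0.00510 m/s × 86400 s/d = 440.6 m/d
Darcy flux q = K·i = 440.6 × 0.0060 = 2.644 m/d
Seepage velocity v = q / n = 2.644 / 0.26 = 10.17 m/d

10.2 m/d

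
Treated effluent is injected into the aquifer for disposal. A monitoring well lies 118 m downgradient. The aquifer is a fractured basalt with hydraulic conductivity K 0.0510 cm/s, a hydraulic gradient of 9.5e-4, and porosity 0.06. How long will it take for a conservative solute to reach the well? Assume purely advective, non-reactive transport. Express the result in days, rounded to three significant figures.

169 days

K = 0.0510 cm/s × 864 = 44.06 m/d
Specific discharge q = 44.06 × 9.5e-4 = 0.04186 m/d
v_s = q/n_e = 0.04186/0.06 = 0.6977 m/d
t = L / v = 118 / 0.6977 = 169.1 d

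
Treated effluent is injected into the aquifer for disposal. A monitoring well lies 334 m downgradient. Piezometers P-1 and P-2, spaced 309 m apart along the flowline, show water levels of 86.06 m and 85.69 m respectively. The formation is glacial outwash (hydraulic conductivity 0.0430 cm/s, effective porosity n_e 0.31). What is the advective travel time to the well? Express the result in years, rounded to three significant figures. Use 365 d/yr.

Hydraulic gradient i = (86.06 − 85.69) / 309 = 0.37 / 309 = 0.001197
K = 0.0430 cm/s × 864 = 37.15 m/d
q = Ki = 37.15 × 0.001197 = 0.04449 m/d
v_s = q/n_e = 0.04449/0.31 = 0.1435 m/d
t = L / v = 334 / 0.1435 = 2327 d
   = 2327 / 365 = 6.38 yr

6.38 years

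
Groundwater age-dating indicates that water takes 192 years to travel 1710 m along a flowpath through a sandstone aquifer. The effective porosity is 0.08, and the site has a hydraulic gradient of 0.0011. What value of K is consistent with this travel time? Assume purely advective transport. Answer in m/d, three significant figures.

1.77 m/d

t = 192 years = 70080 d
v = L / t = 1710 / 70080 = 0.02440 m/d
K = v · n / i = 0.02440 × 0.08 / 0.0011 = 1.77 m/d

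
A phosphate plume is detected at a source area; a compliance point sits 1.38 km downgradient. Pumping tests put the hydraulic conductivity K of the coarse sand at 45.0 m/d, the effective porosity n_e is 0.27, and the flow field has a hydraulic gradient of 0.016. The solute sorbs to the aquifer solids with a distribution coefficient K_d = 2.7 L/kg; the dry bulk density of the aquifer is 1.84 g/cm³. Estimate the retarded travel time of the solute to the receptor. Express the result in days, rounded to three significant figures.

10000 days

Darcy flux q = K·i = 45.0 × 0.016 = 0.7200 m/d
v = Ki/n = 45.0·0.016/0.27 = 2.667 m/d
Retardation R = 1 + ρ_b·K_d/n = 1 + 1.84×2.7/0.27 = 19.40
Contaminant velocity v_c = v/R = 2.667/19.40 = 0.1375 m/d
L = 1.38 km = 1380 m
t = L/v_c = 1380/0.1375 = 10040 d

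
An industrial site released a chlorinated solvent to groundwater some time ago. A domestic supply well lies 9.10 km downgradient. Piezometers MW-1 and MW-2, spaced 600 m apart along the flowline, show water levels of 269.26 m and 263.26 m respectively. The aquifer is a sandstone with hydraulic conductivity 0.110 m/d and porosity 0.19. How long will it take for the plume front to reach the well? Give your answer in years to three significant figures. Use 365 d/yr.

Hydraulic gradient i = (269.26 − 263.26) / 600 = 6.00 / 600 = 0.01000
Darcy flux q = K·i = 0.110 × 0.01000 = 0.001100 m/d
Seepage velocity v = q / n = 0.001100 / 0.19 = 0.005789 m/d
L = 9.10 km = 9100 m
t = L / v = 9100 / 0.005789 = 1.572e6 d
   = 1.572e6 / 365 = 4310 yr

4310 years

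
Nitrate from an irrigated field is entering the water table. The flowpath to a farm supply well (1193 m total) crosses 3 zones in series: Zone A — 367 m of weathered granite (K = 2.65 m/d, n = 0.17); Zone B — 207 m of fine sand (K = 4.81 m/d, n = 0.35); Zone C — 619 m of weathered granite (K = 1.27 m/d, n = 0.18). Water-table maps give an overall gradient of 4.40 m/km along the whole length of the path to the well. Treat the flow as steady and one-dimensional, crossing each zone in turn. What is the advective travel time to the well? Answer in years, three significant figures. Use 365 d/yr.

86.0 years

For zones in series the flux q is common to all zones; the equivalent conductivity is the harmonic (thickness-weighted) mean, K_eq = L_total / Σ(L_j/K_j).
Σ(L/K) = 367/2.65 + 207/4.81 + 619/1.27 = 138.5 + 43.04 + 487.4 = 668.9 d
K_eq = L_total / Σ(L/K) = 1193 / 668.9 = 1.783 m/d
q = K_eq · i = 1.783 × 0.0044 = 0.007847 m/d (same in every zone)
Zone A: v = q/n = 0.007847/0.17 = 0.04616 m/d → t_A = 367/0.04616 = 7951 d
Zone B: v = q/n = 0.007847/0.35 = 0.02242 m/d → t_B = 207/0.02242 = 9233 d
Zone C: v = q/n = 0.007847/0.18 = 0.04360 m/d → t_C = 619/0.04360 = 14200 d
Total t = 7951 + 9233 + 14200 = 31380 d
   = 31380 / 365 = 86.0 yr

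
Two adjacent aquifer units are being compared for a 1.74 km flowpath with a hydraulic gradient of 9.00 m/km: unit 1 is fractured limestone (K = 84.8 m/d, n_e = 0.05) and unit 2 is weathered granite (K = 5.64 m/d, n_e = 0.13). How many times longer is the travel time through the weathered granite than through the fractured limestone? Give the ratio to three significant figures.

Unit 1 (fractured limestone): v = 84.8×0.0090/0.05 = 15.26 m/d, t = 1740/15.26 = 114.0 d
Unit 2 (weathered granite): v = 5.64×0.0090/0.13 = 0.3905 m/d, t = 1740/0.3905 = 4456 d
t(weathered granite) / t(fractured limestone) = 4456/114.0 = 39.1

39.1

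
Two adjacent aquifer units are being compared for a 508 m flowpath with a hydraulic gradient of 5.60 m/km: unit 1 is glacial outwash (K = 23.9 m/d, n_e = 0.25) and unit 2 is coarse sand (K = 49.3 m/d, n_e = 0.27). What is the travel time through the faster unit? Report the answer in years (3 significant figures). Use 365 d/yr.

Unit 1 (glacial outwash): v = 23.9×0.0056/0.25 = 0.5354 m/d, t = 508/0.5354 = 948.9 d
Unit 2 (coarse sand): v = 49.3×0.0056/0.27 = 1.023 m/d, t = 508/1.023 = 496.8 d
Faster: 496.8 d / 365 = 1.36 yr

1.36 years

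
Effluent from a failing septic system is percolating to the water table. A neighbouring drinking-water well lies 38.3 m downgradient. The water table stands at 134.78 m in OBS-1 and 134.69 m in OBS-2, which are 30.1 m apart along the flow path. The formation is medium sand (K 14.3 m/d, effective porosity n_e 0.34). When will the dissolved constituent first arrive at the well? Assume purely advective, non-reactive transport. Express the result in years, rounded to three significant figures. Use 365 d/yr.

Hydraulic gradient i = (134.78 − 134.69) / 30.1 = 0.09 / 30.1 = 0.002990
Darcy flux q = K·i = 14.3 × 0.002990 = 0.04276 m/d
Seepage velocity v = q / n = 0.04276 / 0.34 = 0.1258 m/d
t = L / v = 38.3 / 0.1258 = 304.6 d
   = 304.6 / 365 = 0.834 yr

0.834 years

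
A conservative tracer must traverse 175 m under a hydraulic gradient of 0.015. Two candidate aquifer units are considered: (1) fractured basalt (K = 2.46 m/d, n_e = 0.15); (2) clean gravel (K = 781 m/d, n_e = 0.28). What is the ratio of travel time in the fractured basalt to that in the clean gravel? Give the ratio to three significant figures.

Unit 1 (fractured basalt): v = 2.46×0.015/0.15 = 0.2460 m/d, t = 175/0.2460 = 711.4 d
Unit 2 (clean gravel): v = 781×0.015/0.28 = 41.84 m/d, t = 175/41.84 = 4.183 d
t(fractured basalt) / t(clean gravel) = 711.4/4.183 = 170

170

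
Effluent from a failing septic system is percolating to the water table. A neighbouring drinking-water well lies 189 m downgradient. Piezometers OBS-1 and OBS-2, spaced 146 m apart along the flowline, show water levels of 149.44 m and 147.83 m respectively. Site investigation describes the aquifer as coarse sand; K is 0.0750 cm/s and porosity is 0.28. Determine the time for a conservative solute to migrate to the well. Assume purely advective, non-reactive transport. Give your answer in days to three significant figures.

74.1 days

Hydraulic gradient i = (149.44 − 147.83) / 146 = 1.61 / 146 = 0.01103
K = 0.0750 cm/s × 864 = 64.80 m/d
q = Ki = 64.80 × 0.01103 = 0.7146 m/d
v_s = q/n_e = 0.7146/0.28 = 2.552 m/d
t = L / v = 189 / 2.552 = 74.06 d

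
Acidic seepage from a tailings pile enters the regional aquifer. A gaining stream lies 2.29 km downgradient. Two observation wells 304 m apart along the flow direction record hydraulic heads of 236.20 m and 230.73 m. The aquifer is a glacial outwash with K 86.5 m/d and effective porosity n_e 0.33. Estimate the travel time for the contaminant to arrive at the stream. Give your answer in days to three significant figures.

486 days

Hydraulic gradient i = (236.20 − 230.73) / 304 = 5.47 / 304 = 0.01799
Darcy flux q = K·i = 86.5 × 0.01799 = 1.556 m/d
Seepage velocity v = q / n = 1.556 / 0.33 = 4.716 m/d
L = 2.29 km = 2290 m
t = L / v = 2290 / 4.716 = 485.5 d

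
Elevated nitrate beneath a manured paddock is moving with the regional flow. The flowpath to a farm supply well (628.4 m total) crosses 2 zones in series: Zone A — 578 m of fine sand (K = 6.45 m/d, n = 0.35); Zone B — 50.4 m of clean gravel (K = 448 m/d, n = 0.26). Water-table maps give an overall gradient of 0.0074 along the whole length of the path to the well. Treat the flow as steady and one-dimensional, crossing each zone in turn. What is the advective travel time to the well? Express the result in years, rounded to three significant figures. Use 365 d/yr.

11.4 years

Steady 1-D flow in series ⇒ the Darcy flux q is identical in every zone and the zone head losses add (resistances L/K in series).
Σ(L/K) = 578/6.45 + 50.4/448 = 89.61 + 0.1125 = 89.72 d
K_eq = L_total / Σ(L/K) = 628.4 / 89.72 = 7.004 m/d
q = K_eq · i = 7.004 × 0.0074 = 0.05183 m/d (same in every zone)
Zone A: v = q/n = 0.05183/0.35 = 0.1481 m/d → t_A = 578/0.1481 = 3903 d
Zone B: v = q/n = 0.05183/0.26 = 0.1993 m/d → t_B = 50.4/0.1993 = 252.8 d
Total t = 3903 + 252.8 = 4156 d
   = 4156 / 365 = 11.4 yr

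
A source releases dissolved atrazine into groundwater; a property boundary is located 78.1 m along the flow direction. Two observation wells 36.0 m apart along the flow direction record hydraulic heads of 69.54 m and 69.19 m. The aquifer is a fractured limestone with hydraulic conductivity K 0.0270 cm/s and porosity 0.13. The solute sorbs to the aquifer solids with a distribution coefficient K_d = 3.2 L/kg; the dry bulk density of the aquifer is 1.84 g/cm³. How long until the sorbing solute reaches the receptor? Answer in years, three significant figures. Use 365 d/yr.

5.68 years

Hydraulic gradient i = (69.54 − 69.19) / 36.0 = 0.35 / 36.0 = 0.009722
K = 0.0270 cm/s × 864 = 23.33 m/d
Darcy flux q = K·i = 23.33 × 0.009722 = 0.2268 m/d
Seepage velocity v = q / n = 0.2268 / 0.13 = 1.745 m/d
Retardation R = 1 + ρ_b·K_d/n = 1 + 1.84×3.2/0.13 = 46.29
Contaminant velocity v_c = v/R = 1.745/46.29 = 0.03769 m/d
t = L/v_c = 78.1/0.03769 = 2072 d
   = 2072/365 = 5.68 yr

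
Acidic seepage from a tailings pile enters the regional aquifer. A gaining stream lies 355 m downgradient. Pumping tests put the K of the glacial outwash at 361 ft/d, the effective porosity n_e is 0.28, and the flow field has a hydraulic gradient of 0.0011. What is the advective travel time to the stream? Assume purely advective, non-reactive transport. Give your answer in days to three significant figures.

K = 361 ft/d × 0.3048 = 110.0 m/d
q = Ki = 110.0 × 0.0011 = 0.1210 m/d
Seepage velocity v = q / n = 0.1210 / 0.28 = 0.4323 m/d
t = L / v = 355 / 0.4323 = 821.2 d

821 days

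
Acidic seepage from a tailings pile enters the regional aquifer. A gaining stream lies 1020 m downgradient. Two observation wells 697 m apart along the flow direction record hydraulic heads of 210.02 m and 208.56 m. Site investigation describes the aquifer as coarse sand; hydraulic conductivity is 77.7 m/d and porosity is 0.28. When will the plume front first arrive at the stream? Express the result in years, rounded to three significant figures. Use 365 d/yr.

4.81 years

Hydraulic gradient i = (210.02 − 208.56) / 697 = 1.46 / 697 = 0.002095
Specific discharge q = 77.7 × 0.002095 = 0.1628 m/d
Average linear velocity = 0.1628 / 0.28 = 0.5813 m/d
t = L / v = 1020 / 0.5813 = 1755 d
   = 1755 / 365 = 4.81 yr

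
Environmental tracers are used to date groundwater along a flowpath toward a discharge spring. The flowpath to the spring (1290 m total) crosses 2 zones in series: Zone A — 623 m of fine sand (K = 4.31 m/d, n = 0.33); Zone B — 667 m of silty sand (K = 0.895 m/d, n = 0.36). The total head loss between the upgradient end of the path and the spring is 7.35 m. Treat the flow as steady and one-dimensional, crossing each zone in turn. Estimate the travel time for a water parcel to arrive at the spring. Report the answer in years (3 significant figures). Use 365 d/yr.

Steady 1-D flow in series ⇒ the Darcy flux q is identical in every zone and the zone head losses add (resistances L/K in series).
Σ(L/K) = 623/4.31 + 667/0.895 = 144.5 + 745.3 = 889.8 d
q = ΔH / Σ(L/K) = 7.35 / 889.8 = 0.008260 m/d (same in every zone)
Zone A: v = q/n = 0.008260/0.33 = 0.02503 m/d → t_A = 623/0.02503 = 24890 d
Zone B: v = q/n = 0.008260/0.36 = 0.02295 m/d → t_B = 667/0.02295 = 29070 d
Total t = 24890 + 29070 = 53960 d
   = 53960 / 365 = 148 yr

148 years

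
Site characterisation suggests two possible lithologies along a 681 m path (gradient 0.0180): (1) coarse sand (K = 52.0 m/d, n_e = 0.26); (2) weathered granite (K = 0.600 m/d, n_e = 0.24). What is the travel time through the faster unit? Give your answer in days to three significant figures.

189 days

Unit 1 (coarse sand): v = 52.0×0.018/0.26 = 3.600 m/d, t = 681/3.600 = 189.2 d
Unit 2 (weathered granite): v = 0.600×0.018/0.24 = 0.04500 m/d, t = 681/0.04500 = 15130 d
Faster unit: t = 189 d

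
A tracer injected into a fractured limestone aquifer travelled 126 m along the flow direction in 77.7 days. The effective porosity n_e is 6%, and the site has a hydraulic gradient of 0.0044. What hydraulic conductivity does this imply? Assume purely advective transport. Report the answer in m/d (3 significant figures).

22.1 m/d

v = L / t = 126 / 77.7 = 1.622 m/d
K = v · n / i = 1.622 × 0.06 / 0.0044 = 22.1 m/d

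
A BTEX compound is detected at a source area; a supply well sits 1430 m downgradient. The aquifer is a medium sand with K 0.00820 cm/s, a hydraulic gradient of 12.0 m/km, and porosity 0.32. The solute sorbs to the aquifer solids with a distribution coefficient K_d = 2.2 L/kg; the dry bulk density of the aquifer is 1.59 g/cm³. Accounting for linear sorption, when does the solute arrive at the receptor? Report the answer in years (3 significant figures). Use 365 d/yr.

K = 0.00820 cm/s × 864 = 7.085 m/d
Specific discharge q = 7.085 × 0.012 = 0.08502 m/d
v = Ki/n = 7.085·0.012/0.32 = 0.2657 m/d
Retardation R = 1 + ρ_b·K_d/n = 1 + 1.59×2.2/0.32 = 11.93
Contaminant velocity v_c = v/R = 0.2657/11.93 = 0.02227 m/d
t = L/v_c = 1430/0.02227 = 64220 d
   = 64220/365 = 176 yr

176 years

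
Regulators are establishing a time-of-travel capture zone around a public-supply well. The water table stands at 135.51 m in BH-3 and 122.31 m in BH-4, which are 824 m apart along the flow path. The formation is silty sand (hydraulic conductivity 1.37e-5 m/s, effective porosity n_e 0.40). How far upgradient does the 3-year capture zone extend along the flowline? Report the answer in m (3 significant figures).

51.9 m

Hydraulic gradient i = (135.51 − 122.31) / 824 = 13.20 / 824 = 0.01602
K = 1.37e-5 m/s × 86400 s/d = 1.184 m/d
Specific discharge q = 1.184 × 0.01602 = 0.01896 m/d
Seepage velocity v = q / n = 0.01896 / 0.40 = 0.04740 m/d
T = 3 yr × 365 = 1095 d
L = v × T = 0.04740 × 1095 = 51.91 m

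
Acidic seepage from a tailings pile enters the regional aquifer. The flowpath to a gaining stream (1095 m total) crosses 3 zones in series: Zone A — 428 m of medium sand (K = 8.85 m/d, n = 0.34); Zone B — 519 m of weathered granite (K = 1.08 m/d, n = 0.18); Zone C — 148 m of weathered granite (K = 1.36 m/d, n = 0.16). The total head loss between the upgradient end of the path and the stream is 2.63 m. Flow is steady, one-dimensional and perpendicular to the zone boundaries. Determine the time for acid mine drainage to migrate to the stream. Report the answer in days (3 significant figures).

Continuity: the same q passes through each zone, so ΔH = q·Σ(L_j/K_j) — the zones act as resistances in series.
Σ(L/K) = 428/8.85 + 519/1.08 + 148/1.36 = 48.36 + 480.6 + 108.8 = 637.7 d
q = ΔH / Σ(L/K) = 2.63 / 637.7 = 0.004124 m/d (same in every zone)
Zone A: v = q/n = 0.004124/0.34 = 0.01213 m/d → t_A = 428/0.01213 = 35290 d
Zone B: v = q/n = 0.004124/0.18 = 0.02291 m/d → t_B = 519/0.02291 = 22650 d
Zone C: v = q/n = 0.004124/0.16 = 0.02577 m/d → t_C = 148/0.02577 = 5742 d
Total t = 35290 + 22650 + 5742 = 63680 d

63700 days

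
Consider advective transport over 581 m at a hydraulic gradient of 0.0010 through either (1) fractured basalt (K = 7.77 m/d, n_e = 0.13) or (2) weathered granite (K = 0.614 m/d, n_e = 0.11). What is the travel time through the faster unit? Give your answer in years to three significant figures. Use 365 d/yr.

Unit 1 (fractured basalt): v = 7.77×0.0010/0.13 = 0.05977 m/d, t = 581/0.05977 = 9721 d
Unit 2 (weathered granite): v = 0.614×0.0010/0.11 = 0.005582 m/d, t = 581/0.005582 = 104100 d
Faster: 9721 d / 365 = 26.6 yr

26.6 years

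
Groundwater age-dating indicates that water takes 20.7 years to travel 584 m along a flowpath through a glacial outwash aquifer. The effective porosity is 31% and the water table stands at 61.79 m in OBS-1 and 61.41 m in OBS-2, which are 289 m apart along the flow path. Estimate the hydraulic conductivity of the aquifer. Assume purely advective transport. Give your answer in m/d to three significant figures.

Hydraulic gradient i = (61.79 − 61.41) / 289 = 0.38 / 289 = 0.001315
t = 20.7 years = 7556 d
v = L / t = 584 / 7556 = 0.07729 m/d
K = v · n / i = 0.07729 × 0.31 / 0.001315 = 18.2 m/d

18.2 m/d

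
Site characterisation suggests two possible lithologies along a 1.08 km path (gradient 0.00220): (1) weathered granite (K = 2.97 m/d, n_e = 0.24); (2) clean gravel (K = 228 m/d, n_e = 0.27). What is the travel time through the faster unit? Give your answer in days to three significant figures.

581 days

Unit 1 (weathered granite): v = 2.97×0.0022/0.24 = 0.02723 m/d, t = 1080/0.02723 = 39670 d
Unit 2 (clean gravel): v = 228×0.0022/0.27 = 1.858 m/d, t = 1080/1.858 = 581.3 d
Faster unit: t = 581 d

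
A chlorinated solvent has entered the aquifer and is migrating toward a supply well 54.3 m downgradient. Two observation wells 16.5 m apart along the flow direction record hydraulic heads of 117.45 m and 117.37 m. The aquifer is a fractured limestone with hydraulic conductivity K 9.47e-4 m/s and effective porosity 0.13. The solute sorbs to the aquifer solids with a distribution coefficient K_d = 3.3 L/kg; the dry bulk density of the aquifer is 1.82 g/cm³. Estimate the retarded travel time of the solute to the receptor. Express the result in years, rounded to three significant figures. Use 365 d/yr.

Hydraulic gradient i = (117.45 − 117.37) / 16.5 = 0.08 / 16.5 = 0.004848
K = 9.47e-4 m/s × 86400 s/d = 81.82 m/d
q = Ki = 81.82 × 0.004848 = 0.3967 m/d
v_s = q/n_e = 0.3967/0.13 = 3.052 m/d
Retardation R = 1 + ρ_b·K_d/n = 1 + 1.82×3.3/0.13 = 47.20
Contaminant velocity v_c = v/R = 3.052/47.20 = 0.06465 m/d
t = L/v_c = 54.3/0.06465 = 839.9 d
   = 839.9/365 = 2.30 yr

2.30 years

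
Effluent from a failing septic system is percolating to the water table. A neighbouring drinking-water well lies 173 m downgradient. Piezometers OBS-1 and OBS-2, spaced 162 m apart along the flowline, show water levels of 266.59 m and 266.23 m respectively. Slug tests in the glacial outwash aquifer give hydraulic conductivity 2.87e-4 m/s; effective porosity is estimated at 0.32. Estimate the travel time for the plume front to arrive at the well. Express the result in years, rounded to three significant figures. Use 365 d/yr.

2.75 years

Hydraulic gradient i = (266.59 − 266.23) / 162 = 0.36 / 162 = 0.002222
K = 2.87e-4 m/s × 86400 s/d = 24.80 m/d
Darcy flux q = K·i = 24.80 × 0.002222 = 0.05510 m/d
Seepage velocity v = q / n = 0.05510 / 0.32 = 0.1722 m/d
t = L / v = 173 / 0.1722 = 1005 d
   = 1005 / 365 = 2.75 yr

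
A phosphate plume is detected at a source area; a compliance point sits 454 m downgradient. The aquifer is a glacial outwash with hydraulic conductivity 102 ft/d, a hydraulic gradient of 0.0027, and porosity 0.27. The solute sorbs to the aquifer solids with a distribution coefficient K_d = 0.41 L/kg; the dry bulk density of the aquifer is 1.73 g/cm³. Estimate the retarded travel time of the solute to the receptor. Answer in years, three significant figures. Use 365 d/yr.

14.5 years

K = 102 ft/d × 0.3048 = 31.09 m/d
q = Ki = 31.09 × 0.0027 = 0.08394 m/d
v = Ki/n = 31.09·0.0027/0.27 = 0.3109 m/d
Retardation R = 1 + ρ_b·K_d/n = 1 + 1.73×0.41/0.27 = 3.627
Contaminant velocity v_c = v/R = 0.3109/3.627 = 0.08572 m/d
t = L/v_c = 454/0.08572 = 5297 d
   = 5297/365 = 14.5 yr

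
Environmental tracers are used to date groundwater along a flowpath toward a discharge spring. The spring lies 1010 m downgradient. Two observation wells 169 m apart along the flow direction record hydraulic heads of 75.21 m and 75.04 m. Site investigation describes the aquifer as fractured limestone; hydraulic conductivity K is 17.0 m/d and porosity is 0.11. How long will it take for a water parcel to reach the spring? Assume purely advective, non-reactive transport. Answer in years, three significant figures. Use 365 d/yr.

Hydraulic gradient i = (75.21 − 75.04) / 169 = 0.17 / 169 = 0.001006
q = Ki = 17.0 × 0.001006 = 0.01710 m/d
Average linear velocity = 0.01710 / 0.11 = 0.1555 m/d
t = L / v = 1010 / 0.1555 = 6497 d
   = 6497 / 365 = 17.8 yr

17.8 years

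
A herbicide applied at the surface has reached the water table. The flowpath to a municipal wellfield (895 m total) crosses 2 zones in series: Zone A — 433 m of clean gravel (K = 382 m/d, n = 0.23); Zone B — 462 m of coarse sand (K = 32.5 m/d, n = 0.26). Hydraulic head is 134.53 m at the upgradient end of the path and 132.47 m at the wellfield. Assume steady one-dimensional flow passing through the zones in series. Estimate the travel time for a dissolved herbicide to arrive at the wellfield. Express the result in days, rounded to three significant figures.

Total head drop ΔH = 134.53 − 132.47 = 2.06 m
Continuity: the same q passes through each zone, so ΔH = q·Σ(L_j/K_j) — the zones act as resistances in series.
Σ(L/K) = 433/382 + 462/32.5 = 1.134 + 14.22 = 15.35 d
q = ΔH / Σ(L/K) = 2.06 / 15.35 = 0.1342 m/d (same in every zone)
Zone A: v = q/n = 0.1342/0.23 = 0.5835 m/d → t_A = 433/0.5835 = 742.0 d
Zone B: v = q/n = 0.1342/0.26 = 0.5162 m/d → t_B = 462/0.5162 = 895.0 d
Total t = 742.0 + 895.0 = 1637 d

1640 days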